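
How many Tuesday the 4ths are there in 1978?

2

Check the 4th of each month of 1978: Jan 4: Wed, Feb 4: Sat, Mar 4: Sat, Apr 4: Tue, May 4: Thu, Jun 4: Sun, Jul 4: Tue, Aug 4: Fri, Sep 4: Mon, Oct 4: Wed, Nov 4: Sat, Dec 4: Mon.
Tuesday occurs in April, July — 2 months.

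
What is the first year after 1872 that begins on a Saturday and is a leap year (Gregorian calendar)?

Jan 1 advances by 2 weekdays after a leap year and by 1 after a common year.
1872: Jan 1 is Monday (leap).
1873: Wednesday
1874: Thursday
1875: Friday
1876: Saturday (leap)
1876 begins on a Saturday and is a leap year.

1876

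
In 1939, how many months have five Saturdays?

A month of length L has five Saturdays iff its first Saturday is on day ≤ L−28 (so day 1–3 in a 31-day month, 1–2 in a 30-day month, day 1 in a leap February).
Checking each month of 1939: Jan starts Sun (31d); Feb starts Wed (28d); Mar starts Wed (31d); Apr starts Sat (30d) ✓; May starts Mon (31d); Jun starts Thu (30d); Jul starts Sat (31d) ✓; Aug starts Tue (31d); Sep starts Fri (30d) ✓; Oct starts Sun (31d); Nov starts Wed (30d); Dec starts Fri (31d) ✓.
Five-Saturday months: April, July, September, December → 4.

4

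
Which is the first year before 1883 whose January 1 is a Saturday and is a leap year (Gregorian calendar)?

1876

Jan 1 advances by 2 weekdays after a leap year and by 1 after a common year.
1883: Jan 1 is Monday.
1882: Sunday
1881: Saturday
1880: Thursday (leap)
1879: Wednesday
1878: Tuesday
1877: Monday
1876: Saturday (leap)
1876 begins on a Saturday and is a leap year.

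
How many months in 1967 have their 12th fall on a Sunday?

Check the 12th of each month of 1967: Jan 12: Thu, Feb 12: Sun, Mar 12: Sun, Apr 12: Wed, May 12: Fri, Jun 12: Mon, Jul 12: Wed, Aug 12: Sat, Sep 12: Tue, Oct 12: Thu, Nov 12: Sun, Dec 12: Tue.
Sunday occurs in February, March, November — 3 months.

3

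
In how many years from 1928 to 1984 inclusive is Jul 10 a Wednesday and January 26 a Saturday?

Check each year's weekday for Jul 10 and January 26:
  1928: Tue/Thu  1929: Wed/Sat ✓  1930: Thu/Sun  1931: Fri/Mon  1932: Sun/Tue  1933: Mon/Thu  1934: Tue/Fri  1935: Wed/Sat ✓  1936: Fri/Sun  1937: Sat/Tue  1938: Sun/Wed  1939: Mon/Thu  1940: Wed/Fri  1941: Thu/Sun  …(29 more)…  1971: Sat/Tue  1972: Mon/Wed  1973: Tue/Fri  1974: Wed/Sat ✓  1975: Thu/Sun  1976: Sat/Mon  1977: Sun/Wed  1978: Mon/Thu  1979: Tue/Fri  1980: Thu/Sat  1981: Fri/Mon  1982: Sat/Tue  1983: Sun/Wed  1984: Tue/Thu
Both conditions hold in: 1929, 1935, 1946, 1957, 1963, 1974 — 6.

6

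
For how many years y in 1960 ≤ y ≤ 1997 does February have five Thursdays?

February has 28 days (29 in leap years); it has five Thursdays when Thursday falls among the first (month-length − 28) days — i.e. when February 1 is Thursday in a leap year (never in a common year).
February 1 by year: 1960:Mon 1961:Wed 1962:Thu 1963:Fri 1964:Sat 1965:Mon 1966:Tue 1967:Wed 1968:Thu✓ 1969:Sat 1970:Sun 1971:Mon 1972:Tue 1973:Thu 1974:Fri …(8 more)… 1983:Tue 1984:Wed 1985:Fri 1986:Sat 1987:Sun 1988:Mon 1989:Wed 1990:Thu 1991:Fri 1992:Sat 1993:Mon 1994:Tue 1995:Wed 1996:Thu✓ 1997:Sat
Years with five Thursdays: 1968, 1996 → 2.

2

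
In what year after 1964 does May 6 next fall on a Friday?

From one year to the next, a fixed date's weekday advances by 1, or by 2 when a Feb 29 lies between the two dates.
1964: May 6 is Wednesday.
1965: Thursday (+1)
1966: Friday (+1)
May 6 falls on a Friday in 1966.

1966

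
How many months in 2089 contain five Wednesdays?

A month of length L has five Wednesdays iff its first Wednesday is on day ≤ L−28 (so day 1–3 in a 31-day month, 1–2 in a 30-day month, day 1 in a leap February).
Checking each month of 2089: Jan starts Sat (31d); Feb starts Tue (28d); Mar starts Tue (31d) ✓; Apr starts Fri (30d); May starts Sun (31d); Jun starts Wed (30d) ✓; Jul starts Fri (31d); Aug starts Mon (31d) ✓; Sep starts Thu (30d); Oct starts Sat (31d); Nov starts Tue (30d) ✓; Dec starts Thu (31d).
Five-Wednesday months: March, June, August, November → 4.

4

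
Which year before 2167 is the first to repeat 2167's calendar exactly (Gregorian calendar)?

Two years share a calendar iff Jan 1 falls on the same weekday and both are leap or both are common. 2167: Jan 1 is Thursday, common year.
2166: Jan 1 Wednesday, common
2165: Jan 1 Tuesday, common
2164: Jan 1 Sunday, leap
2163: Jan 1 Saturday, common
2162: Jan 1 Friday, common
2161: Jan 1 Thursday, common
2161 matches on both conditions.

2161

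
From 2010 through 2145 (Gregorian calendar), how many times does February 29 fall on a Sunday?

4

Leap years in 2010–2145: 33 of them.
Feb 29 weekday advances by 5 (mod 7) from one leap year to the next four years later (or differs when a century non-leap intervenes).
Leap-day weekdays: 2012:Wed 2016:Mon 2020:Sat 2024:Thu 2028:Tue 2032:Sun✓ 2036:Fri 2040:Wed 2044:Mon 2048:Sat 2052:Thu 2056:Tue 2060:Sun✓ …(7 more)… 2092:Fri 2096:Wed 2104:Fri 2108:Wed 2112:Mon 2116:Sat 2120:Thu 2124:Tue 2128:Sun✓ 2132:Fri 2136:Wed 2140:Mon 2144:Sat
Sunday: 2032, 2060, 2088, 2128 → 4.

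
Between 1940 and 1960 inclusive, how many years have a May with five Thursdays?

10

May has 31 days; it has five Thursdays when Thursday falls among the first (month-length − 28) days — i.e. when May 1 is one of Thursday/Wednesday/Tuesday.
May 1 by year: 1940:Wed✓ 1941:Thu✓ 1942:Fri 1943:Sat 1944:Mon 1945:Tue✓ 1946:Wed✓ 1947:Thu✓ 1948:Sat 1949:Sun 1950:Mon 1951:Tue✓ 1952:Thu✓ 1953:Fri 1954:Sat 1955:Sun 1956:Tue✓ 1957:Wed✓ 1958:Thu✓ 1959:Fri 1960:Sun
Years with five Thursdays: 1940, 1941, 1945, 1946, 1947, 1951, 1952, 1956, 1957, 1958 → 10.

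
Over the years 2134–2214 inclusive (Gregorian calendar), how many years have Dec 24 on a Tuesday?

Track Dec 24's weekday year by year (advancing +1, or +2 across a Feb 29):
  2134: Fri  2135: Sat (+1)  2136: Mon (+2)  2137: Tue (+1) ✓  2138: Wed (+1)
  2139: Thu (+1)  2140: Sat (+2)  2141: Sun (+1)  2142: Mon (+1)  2143: Tue (+1) ✓
  2144: Thu (+2)  2145: Fri (+1)  2146: Sat (+1)  2147: Sun (+1)  … (53 more years) …
  2201: Thu (+1)  2202: Fri (+1)  2203: Sat (+1)  2204: Mon (+2)  2205: Tue (+1) ✓
  2206: Wed (+1)  2207: Thu (+1)  2208: Sat (+2)  2209: Sun (+1)  2210: Mon (+1)
  2211: Tue (+1) ✓  2212: Thu (+2)  2213: Fri (+1)  2214: Sat (+1)
Tuesday years: 2137, 2143, 2148, 2154, 2165, 2171, 2176, 2182, 2193, 2199, 2205, 2211 — 12 in total.

12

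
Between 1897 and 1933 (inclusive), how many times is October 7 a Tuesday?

5

Track October 7's weekday year by year (advancing +1, or +2 across a Feb 29):
  1897: Thu  1898: Fri (+1)  1899: Sat (+1)  1900: Sun (+1)  1901: Mon (+1)
  1902: Tue (+1) ✓  1903: Wed (+1)  1904: Fri (+2)  1905: Sat (+1)  1906: Sun (+1)
  1907: Mon (+1)  1908: Wed (+2)  1909: Thu (+1)  1910: Fri (+1)  … (9 more years) …
  1920: Thu (+2)  1921: Fri (+1)  1922: Sat (+1)  1923: Sun (+1)  1924: Tue (+2) ✓
  1925: Wed (+1)  1926: Thu (+1)  1927: Fri (+1)  1928: Sun (+2)  1929: Mon (+1)
  1930: Tue (+1) ✓  1931: Wed (+1)  1932: Fri (+2)  1933: Sat (+1)
Tuesday years: 1902, 1913, 1919, 1924, 1930 — 5 in total.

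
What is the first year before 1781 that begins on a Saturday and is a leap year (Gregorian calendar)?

1780

Jan 1 advances by 2 weekdays after a leap year and by 1 after a common year.
1781: Jan 1 is Monday.
1780: Saturday (leap)
1780 begins on a Saturday and is a leap year.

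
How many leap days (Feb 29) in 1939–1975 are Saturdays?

1

Leap years in 1939–1975: 9 of them.
Feb 29 weekday advances by 5 (mod 7) from one leap year to the next four years later (or differs when a century non-leap intervenes).
Leap-day weekdays: 1940:Thu 1944:Tue 1948:Sun 1952:Fri 1956:Wed 1960:Mon 1964:Sat✓ 1968:Thu 1972:Tue
Saturday: 1964 → 1.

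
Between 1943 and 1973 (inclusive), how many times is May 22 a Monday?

Track May 22's weekday year by year (advancing +1, or +2 across a Feb 29):
  1943: Sat  1944: Mon (+2) ✓  1945: Tue (+1)  1946: Wed (+1)  1947: Thu (+1)
  1948: Sat (+2)  1949: Sun (+1)  1950: Mon (+1) ✓  1951: Tue (+1)  1952: Thu (+2)
  1953: Fri (+1)  1954: Sat (+1)  1955: Sun (+1)  1956: Tue (+2)  … (3 more years) …
  1960: Sun (+2)  1961: Mon (+1) ✓  1962: Tue (+1)  1963: Wed (+1)  1964: Fri (+2)
  1965: Sat (+1)  1966: Sun (+1)  1967: Mon (+1) ✓  1968: Wed (+2)  1969: Thu (+1)
  1970: Fri (+1)  1971: Sat (+1)  1972: Mon (+2) ✓  1973: Tue (+1)
Monday years: 1944, 1950, 1961, 1967, 1972 — 5 in total.

5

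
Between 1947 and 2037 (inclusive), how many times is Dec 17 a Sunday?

13

Track Dec 17's weekday year by year (advancing +1, or +2 across a Feb 29):
  1947: Wed  1948: Fri (+2)  1949: Sat (+1)  1950: Sun (+1) ✓  1951: Mon (+1)
  1952: Wed (+2)  1953: Thu (+1)  1954: Fri (+1)  1955: Sat (+1)  1956: Mon (+2)
  1957: Tue (+1)  1958: Wed (+1)  1959: Thu (+1)  1960: Sat (+2)  … (63 more years) …
  2024: Tue (+2)  2025: Wed (+1)  2026: Thu (+1)  2027: Fri (+1)  2028: Sun (+2) ✓
  2029: Mon (+1)  2030: Tue (+1)  2031: Wed (+1)  2032: Fri (+2)  2033: Sat (+1)
  2034: Sun (+1) ✓  2035: Mon (+1)  2036: Wed (+2)  2037: Thu (+1)
Sunday years: 1950, 1961, 1967, 1972, 1978, 1989, 1995, 2000, 2006, 2017, 2023, 2028, 2034 — 13 in total.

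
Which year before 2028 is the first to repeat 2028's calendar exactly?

2000

Two years share a calendar iff Jan 1 falls on the same weekday and both are leap or both are common. 2028: Jan 1 is Saturday, leap year.
2027: Jan 1 Friday, common
2026: Jan 1 Thursday, common
2025: Jan 1 Wednesday, common
2024: Jan 1 Monday, leap
2023: Jan 1 Sunday, common
2022: Jan 1 Saturday, common
2021: Jan 1 Friday, common
2020: Jan 1 Wednesday, leap
2019: Jan 1 Tuesday, common
2018: Jan 1 Monday, common
2017: Jan 1 Sunday, common
2016: Jan 1 Friday, leap
2015: Jan 1 Thursday, common
2014: Jan 1 Wednesday, common
2013: Jan 1 Tuesday, common
2012: Jan 1 Sunday, leap
2011: Jan 1 Saturday, common
2010: Jan 1 Friday, common
2009: Jan 1 Thursday, common
2008: Jan 1 Tuesday, leap
2007: Jan 1 Monday, common
2006: Jan 1 Sunday, common
2005: Jan 1 Saturday, common
2004: Jan 1 Thursday, leap
2003: Jan 1 Wednesday, common
2002: Jan 1 Tuesday, common
2001: Jan 1 Monday, common
2000: Jan 1 Saturday, leap
2000 matches on both conditions.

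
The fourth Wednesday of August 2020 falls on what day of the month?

26

August 1, 2020 is a Saturday, so the first Wednesday is the 5th.
The fourth Wednesday is 5 + 21 = 26.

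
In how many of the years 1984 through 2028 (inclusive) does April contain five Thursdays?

13

April has 30 days; it has five Thursdays when Thursday falls among the first (month-length − 28) days — i.e. when April 1 is one of Thursday/Wednesday.
April 1 by year: 1984:Sun 1985:Mon 1986:Tue 1987:Wed✓ 1988:Fri 1989:Sat 1990:Sun 1991:Mon 1992:Wed✓ 1993:Thu✓ 1994:Fri 1995:Sat 1996:Mon 1997:Tue 1998:Wed✓ …(15 more)… 2014:Tue 2015:Wed✓ 2016:Fri 2017:Sat 2018:Sun 2019:Mon 2020:Wed✓ 2021:Thu✓ 2022:Fri 2023:Sat 2024:Mon 2025:Tue 2026:Wed✓ 2027:Thu✓ 2028:Sat
Years with five Thursdays: 1987, 1992, 1993, 1998, 1999, 2004, 2009, 2010, 2015, 2020, 2021, 2026, 2027 → 13.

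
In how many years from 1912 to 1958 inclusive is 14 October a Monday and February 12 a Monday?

2

Check each year's weekday for 14 October and February 12:
  1912: Mon/Mon ✓  1913: Tue/Wed  1914: Wed/Thu  1915: Thu/Fri  1916: Sat/Sat  1917: Sun/Mon  1918: Mon/Tue  1919: Tue/Wed  1920: Thu/Thu  1921: Fri/Sat  1922: Sat/Sun  1923: Sun/Mon  1924: Tue/Tue  1925: Wed/Thu  …(19 more)…  1945: Sun/Mon  1946: Mon/Tue  1947: Tue/Wed  1948: Thu/Thu  1949: Fri/Sat  1950: Sat/Sun  1951: Sun/Mon  1952: Tue/Tue  1953: Wed/Thu  1954: Thu/Fri  1955: Fri/Sat  1956: Sun/Sun  1957: Mon/Tue  1958: Tue/Wed
Both conditions hold in: 1912, 1940 — 2.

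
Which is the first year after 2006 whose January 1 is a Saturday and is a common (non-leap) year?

Jan 1 advances by 2 weekdays after a leap year and by 1 after a common year.
2006: Jan 1 is Sunday.
2007: Monday
2008: Tuesday (leap)
2009: Thursday
2010: Friday
2011: Saturday
2011 begins on a Saturday and is a common year.

2011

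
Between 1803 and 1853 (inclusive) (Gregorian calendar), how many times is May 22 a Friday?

Track May 22's weekday year by year (advancing +1, or +2 across a Feb 29):
  1803: Sun  1804: Tue (+2)  1805: Wed (+1)  1806: Thu (+1)  1807: Fri (+1) ✓
  1808: Sun (+2)  1809: Mon (+1)  1810: Tue (+1)  1811: Wed (+1)  1812: Fri (+2) ✓
  1813: Sat (+1)  1814: Sun (+1)  1815: Mon (+1)  1816: Wed (+2)  … (23 more years) …
  1840: Fri (+2) ✓  1841: Sat (+1)  1842: Sun (+1)  1843: Mon (+1)  1844: Wed (+2)
  1845: Thu (+1)  1846: Fri (+1) ✓  1847: Sat (+1)  1848: Mon (+2)  1849: Tue (+1)
  1850: Wed (+1)  1851: Thu (+1)  1852: Sat (+2)  1853: Sun (+1)
Friday years: 1807, 1812, 1818, 1829, 1835, 1840, 1846 — 7 in total.

7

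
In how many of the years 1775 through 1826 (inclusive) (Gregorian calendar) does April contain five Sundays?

15

April has 30 days; it has five Sundays when Sunday falls among the first (month-length − 28) days — i.e. when April 1 is one of Sunday/Saturday.
April 1 by year: 1775:Sat✓ 1776:Mon 1777:Tue 1778:Wed 1779:Thu 1780:Sat✓ 1781:Sun✓ 1782:Mon 1783:Tue 1784:Thu 1785:Fri 1786:Sat✓ 1787:Sun✓ 1788:Tue 1789:Wed …(22 more)… 1812:Wed 1813:Thu 1814:Fri 1815:Sat✓ 1816:Mon 1817:Tue 1818:Wed 1819:Thu 1820:Sat✓ 1821:Sun✓ 1822:Mon 1823:Tue 1824:Thu 1825:Fri 1826:Sat✓
Years with five Sundays: 1775, 1780, 1781, 1786, 1787, 1792, 1797, 1798, 1804, 1809, 1810, 1815, 1820, 1821, 1826 → 15.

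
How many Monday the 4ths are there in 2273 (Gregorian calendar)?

Check the 4th of each month of 2273: Jan 4: Sat, Feb 4: Tue, Mar 4: Tue, Apr 4: Fri, May 4: Sun, Jun 4: Wed, Jul 4: Fri, Aug 4: Mon, Sep 4: Thu, Oct 4: Sat, Nov 4: Tue, Dec 4: Thu.
Monday occurs in August — 1 month.

1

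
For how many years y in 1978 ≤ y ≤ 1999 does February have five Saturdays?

February has 28 days (29 in leap years); it has five Saturdays when Saturday falls among the first (month-length − 28) days — i.e. when February 1 is Saturday in a leap year (never in a common year).
February 1 by year: 1978:Wed 1979:Thu 1980:Fri 1981:Sun 1982:Mon 1983:Tue 1984:Wed 1985:Fri 1986:Sat 1987:Sun 1988:Mon 1989:Wed 1990:Thu 1991:Fri 1992:Sat✓ 1993:Mon 1994:Tue 1995:Wed 1996:Thu 1997:Sat 1998:Sun 1999:Mon
Years with five Saturdays: 1992 → 1.

1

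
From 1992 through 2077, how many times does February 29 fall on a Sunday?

Leap years in 1992–2077: 22 of them.
Feb 29 weekday advances by 5 (mod 7) from one leap year to the next four years later (or differs when a century non-leap intervenes).
Leap-day weekdays: 1992:Sat 1996:Thu 2000:Tue 2004:Sun✓ 2008:Fri 2012:Wed 2016:Mon 2020:Sat 2024:Thu 2028:Tue 2032:Sun✓ 2036:Fri 2040:Wed 2044:Mon 2048:Sat 2052:Thu 2056:Tue 2060:Sun✓ 2064:Fri 2068:Wed 2072:Mon 2076:Sat
Sunday: 2004, 2032, 2060 → 3.

3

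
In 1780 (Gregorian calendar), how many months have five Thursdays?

4

A month of length L has five Thursdays iff its first Thursday is on day ≤ L−28 (so day 1–3 in a 31-day month, 1–2 in a 30-day month, day 1 in a leap February).
Checking each month of 1780: Jan starts Sat (31d); Feb starts Tue (29d); Mar starts Wed (31d) ✓; Apr starts Sat (30d); May starts Mon (31d); Jun starts Thu (30d) ✓; Jul starts Sat (31d); Aug starts Tue (31d) ✓; Sep starts Fri (30d); Oct starts Sun (31d); Nov starts Wed (30d) ✓; Dec starts Fri (31d).
Five-Thursday months: March, June, August, November → 4.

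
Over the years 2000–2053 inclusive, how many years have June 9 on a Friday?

Track June 9's weekday year by year (advancing +1, or +2 across a Feb 29):
  2000: Fri ✓  2001: Sat (+1)  2002: Sun (+1)  2003: Mon (+1)  2004: Wed (+2)
  2005: Thu (+1)  2006: Fri (+1) ✓  2007: Sat (+1)  2008: Mon (+2)  2009: Tue (+1)
  2010: Wed (+1)  2011: Thu (+1)  2012: Sat (+2)  2013: Sun (+1)  … (26 more years) …
  2040: Sat (+2)  2041: Sun (+1)  2042: Mon (+1)  2043: Tue (+1)  2044: Thu (+2)
  2045: Fri (+1) ✓  2046: Sat (+1)  2047: Sun (+1)  2048: Tue (+2)  2049: Wed (+1)
  2050: Thu (+1)  2051: Fri (+1) ✓  2052: Sun (+2)  2053: Mon (+1)
Friday years: 2000, 2006, 2017, 2023, 2028, 2034, 2045, 2051 — 8 in total.

8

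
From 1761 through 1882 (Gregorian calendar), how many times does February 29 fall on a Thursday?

4

Leap years in 1761–1882: 29 of them.
Feb 29 weekday advances by 5 (mod 7) from one leap year to the next four years later (or differs when a century non-leap intervenes).
Leap-day weekdays: 1764:Wed 1768:Mon 1772:Sat 1776:Thu✓ 1780:Tue 1784:Sun 1788:Fri 1792:Wed 1796:Mon 1804:Wed 1808:Mon 1812:Sat 1816:Thu✓ …(3 more)… 1832:Wed 1836:Mon 1840:Sat 1844:Thu✓ 1848:Tue 1852:Sun 1856:Fri 1860:Wed 1864:Mon 1868:Sat 1872:Thu✓ 1876:Tue 1880:Sun
Thursday: 1776, 1816, 1844, 1872 → 4.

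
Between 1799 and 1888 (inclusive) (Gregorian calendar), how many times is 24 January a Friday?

13

Track 24 January's weekday year by year (advancing +1, or +2 across a Feb 29):
  1799: Thu  1800: Fri (+1) ✓  1801: Sat (+1)  1802: Sun (+1)  1803: Mon (+1)
  1804: Tue (+1)  1805: Thu (+2)  1806: Fri (+1) ✓  1807: Sat (+1)  1808: Sun (+1)
  1809: Tue (+2)  1810: Wed (+1)  1811: Thu (+1)  1812: Fri (+1) ✓  … (62 more years) …
  1875: Sun (+1)  1876: Mon (+1)  1877: Wed (+2)  1878: Thu (+1)  1879: Fri (+1) ✓
  1880: Sat (+1)  1881: Mon (+2)  1882: Tue (+1)  1883: Wed (+1)  1884: Thu (+1)
  1885: Sat (+2)  1886: Sun (+1)  1887: Mon (+1)  1888: Tue (+1)
Friday years: 1800, 1806, 1812, 1817, 1823, 1834, 1840, 1845, 1851, 1862, 1868, 1873, 1879 — 13 in total.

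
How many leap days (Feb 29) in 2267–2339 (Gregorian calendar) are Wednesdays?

Leap years in 2267–2339: 17 of them.
Feb 29 weekday advances by 5 (mod 7) from one leap year to the next four years later (or differs when a century non-leap intervenes).
Leap-day weekdays: 2268:Sat 2272:Thu 2276:Tue 2280:Sun 2284:Fri 2288:Wed✓ 2292:Mon 2296:Sat 2304:Mon 2308:Sat 2312:Thu 2316:Tue 2320:Sun 2324:Fri 2328:Wed✓ 2332:Mon 2336:Sat
Wednesday: 2288, 2328 → 2.

2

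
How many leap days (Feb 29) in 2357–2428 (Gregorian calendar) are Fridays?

2

Leap years in 2357–2428: 18 of them.
Feb 29 weekday advances by 5 (mod 7) from one leap year to the next four years later (or differs when a century non-leap intervenes).
Leap-day weekdays: 2360:Mon 2364:Sat 2368:Thu 2372:Tue 2376:Sun 2380:Fri✓ 2384:Wed 2388:Mon 2392:Sat 2396:Thu 2400:Tue 2404:Sun 2408:Fri✓ 2412:Wed 2416:Mon 2420:Sat 2424:Thu 2428:Tue
Friday: 2380, 2408 → 2.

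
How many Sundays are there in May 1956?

4

May 1956 has 31 days and begins on Tuesday.
The first Sunday is May 6.
Sundays fall on 6, 13, 20, 27 — that's 4.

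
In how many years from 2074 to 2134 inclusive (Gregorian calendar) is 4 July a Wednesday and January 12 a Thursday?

Check each year's weekday for 4 July and January 12:
  2074: Wed/Fri  2075: Thu/Sat  2076: Sat/Sun  2077: Sun/Tue  2078: Mon/Wed  2079: Tue/Thu  2080: Thu/Fri  2081: Fri/Sun  2082: Sat/Mon  2083: Sun/Tue  2084: Tue/Wed  2085: Wed/Fri  2086: Thu/Sat  2087: Fri/Sun  …(33 more)…  2121: Fri/Sun  2122: Sat/Mon  2123: Sun/Tue  2124: Tue/Wed  2125: Wed/Fri  2126: Thu/Sat  2127: Fri/Sun  2128: Sun/Mon  2129: Mon/Wed  2130: Tue/Thu  2131: Wed/Fri  2132: Fri/Sat  2133: Sat/Mon  2134: Sun/Tue
Both conditions hold in: 2096, 2108 — 2.

2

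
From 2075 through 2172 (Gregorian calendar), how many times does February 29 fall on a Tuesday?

Leap years in 2075–2172: 24 of them.
Feb 29 weekday advances by 5 (mod 7) from one leap year to the next four years later (or differs when a century non-leap intervenes).
Leap-day weekdays: 2076:Sat 2080:Thu 2084:Tue✓ 2088:Sun 2092:Fri 2096:Wed 2104:Fri 2108:Wed 2112:Mon 2116:Sat 2120:Thu 2124:Tue✓ 2128:Sun 2132:Fri 2136:Wed 2140:Mon 2144:Sat 2148:Thu 2152:Tue✓ 2156:Sun 2160:Fri 2164:Wed 2168:Mon 2172:Sat
Tuesday: 2084, 2124, 2152 → 3.

3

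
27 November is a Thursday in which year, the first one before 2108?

From one year to the next, a fixed date's weekday advances by 1, or by 2 when a Feb 29 lies between the two dates.
2108: November 27 is Tuesday.
2107: Sunday (−2)
2106: Saturday (−1)
2105: Friday (−1)
2104: Thursday (−1)
27 November falls on a Thursday in 2104.

2104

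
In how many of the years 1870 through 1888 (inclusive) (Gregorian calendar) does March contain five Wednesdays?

March has 31 days; it has five Wednesdays when Wednesday falls among the first (month-length − 28) days — i.e. when March 1 is one of Wednesday/Tuesday/Monday.
March 1 by year: 1870:Tue✓ 1871:Wed✓ 1872:Fri 1873:Sat 1874:Sun 1875:Mon✓ 1876:Wed✓ 1877:Thu 1878:Fri 1879:Sat 1880:Mon✓ 1881:Tue✓ 1882:Wed✓ 1883:Thu 1884:Sat 1885:Sun 1886:Mon✓ 1887:Tue✓ 1888:Thu
Years with five Wednesdays: 1870, 1871, 1875, 1876, 1880, 1881, 1882, 1886, 1887 → 9.

9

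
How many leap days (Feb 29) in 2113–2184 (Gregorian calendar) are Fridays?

Leap years in 2113–2184: 18 of them.
Feb 29 weekday advances by 5 (mod 7) from one leap year to the next four years later (or differs when a century non-leap intervenes).
Leap-day weekdays: 2116:Sat 2120:Thu 2124:Tue 2128:Sun 2132:Fri✓ 2136:Wed 2140:Mon 2144:Sat 2148:Thu 2152:Tue 2156:Sun 2160:Fri✓ 2164:Wed 2168:Mon 2172:Sat 2176:Thu 2180:Tue 2184:Sun
Friday: 2132, 2160 → 2.

2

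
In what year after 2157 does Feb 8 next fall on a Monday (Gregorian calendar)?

From one year to the next, a fixed date's weekday advances by 1, or by 2 when a Feb 29 lies between the two dates.
2157: February 8 is Tuesday.
2158: Wednesday (+1)
2159: Thursday (+1)
2160: Friday (+1)
2161: Sunday (+2)
2162: Monday (+1)
Feb 8 falls on a Monday in 2162.

2162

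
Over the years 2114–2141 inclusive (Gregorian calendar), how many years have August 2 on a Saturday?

4

Track August 2's weekday year by year (advancing +1, or +2 across a Feb 29):
  2114: Thu  2115: Fri (+1)  2116: Sun (+2)  2117: Mon (+1)  2118: Tue (+1)
  2119: Wed (+1)  2120: Fri (+2)  2121: Sat (+1) ✓  2122: Sun (+1)  2123: Mon (+1)
  2124: Wed (+2)  2125: Thu (+1)  2126: Fri (+1)  2127: Sat (+1) ✓  2128: Mon (+2)
  2129: Tue (+1)  2130: Wed (+1)  2131: Thu (+1)  2132: Sat (+2) ✓  2133: Sun (+1)
  2134: Mon (+1)  2135: Tue (+1)  2136: Thu (+2)  2137: Fri (+1)  2138: Sat (+1) ✓
  2139: Sun (+1)  2140: Tue (+2)  2141: Wed (+1)
Saturday years: 2121, 2127, 2132, 2138 — 4 in total.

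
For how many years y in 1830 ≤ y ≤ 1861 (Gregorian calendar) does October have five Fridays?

13

October has 31 days; it has five Fridays when Friday falls among the first (month-length − 28) days — i.e. when October 1 is one of Friday/Thursday/Wednesday.
October 1 by year: 1830:Fri✓ 1831:Sat 1832:Mon 1833:Tue 1834:Wed✓ 1835:Thu✓ 1836:Sat 1837:Sun 1838:Mon 1839:Tue 1840:Thu✓ 1841:Fri✓ 1842:Sat 1843:Sun 1844:Tue 1845:Wed✓ 1846:Thu✓ 1847:Fri✓ 1848:Sun 1849:Mon 1850:Tue 1851:Wed✓ 1852:Fri✓ 1853:Sat 1854:Sun 1855:Mon 1856:Wed✓ 1857:Thu✓ 1858:Fri✓ 1859:Sat 1860:Mon 1861:Tue
Years with five Fridays: 1830, 1834, 1835, 1840, 1841, 1845, 1846, 1847, 1851, 1852, 1856, 1857, 1858 → 13.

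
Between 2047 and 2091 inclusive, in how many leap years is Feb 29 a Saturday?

Leap years in 2047–2091: 11 of them.
Feb 29 weekday advances by 5 (mod 7) from one leap year to the next four years later (or differs when a century non-leap intervenes).
Leap-day weekdays: 2048:Sat✓ 2052:Thu 2056:Tue 2060:Sun 2064:Fri 2068:Wed 2072:Mon 2076:Sat✓ 2080:Thu 2084:Tue 2088:Sun
Saturday: 2048, 2076 → 2.

2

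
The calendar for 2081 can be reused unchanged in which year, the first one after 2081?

Two years share a calendar iff Jan 1 falls on the same weekday and both are leap or both are common. 2081: Jan 1 is Wednesday, common year.
2082: Jan 1 Thursday, common
2083: Jan 1 Friday, common
2084: Jan 1 Saturday, leap
2085: Jan 1 Monday, common
2086: Jan 1 Tuesday, common
2087: Jan 1 Wednesday, common
2087 matches on both conditions.

2087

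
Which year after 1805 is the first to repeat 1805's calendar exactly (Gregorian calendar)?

Two years share a calendar iff Jan 1 falls on the same weekday and both are leap or both are common. 1805: Jan 1 is Tuesday, common year.
1806: Jan 1 Wednesday, common
1807: Jan 1 Thursday, common
1808: Jan 1 Friday, leap
1809: Jan 1 Sunday, common
1810: Jan 1 Monday, common
1811: Jan 1 Tuesday, common
1811 matches on both conditions.

1811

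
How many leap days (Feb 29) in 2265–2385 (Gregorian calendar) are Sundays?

4

Leap years in 2265–2385: 29 of them.
Feb 29 weekday advances by 5 (mod 7) from one leap year to the next four years later (or differs when a century non-leap intervenes).
Leap-day weekdays: 2268:Sat 2272:Thu 2276:Tue 2280:Sun✓ 2284:Fri 2288:Wed 2292:Mon 2296:Sat 2304:Mon 2308:Sat 2312:Thu 2316:Tue 2320:Sun✓ …(3 more)… 2336:Sat 2340:Thu 2344:Tue 2348:Sun✓ 2352:Fri 2356:Wed 2360:Mon 2364:Sat 2368:Thu 2372:Tue 2376:Sun✓ 2380:Fri 2384:Wed
Sunday: 2280, 2320, 2348, 2376 → 4.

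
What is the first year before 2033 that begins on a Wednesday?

2031

Jan 1 advances by 2 weekdays after a leap year and by 1 after a common year.
2033: Jan 1 is Saturday.
2032: Thursday (leap)
2031: Wednesday
2031 begins on a Wednesday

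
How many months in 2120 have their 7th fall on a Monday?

Check the 7th of each month of 2120: Jan 7: Sun, Feb 7: Wed, Mar 7: Thu, Apr 7: Sun, May 7: Tue, Jun 7: Fri, Jul 7: Sun, Aug 7: Wed, Sep 7: Sat, Oct 7: Mon, Nov 7: Thu, Dec 7: Sat.
Monday occurs in October — 1 month.

1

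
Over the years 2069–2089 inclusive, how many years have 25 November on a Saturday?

Track 25 November's weekday year by year (advancing +1, or +2 across a Feb 29):
  2069: Mon  2070: Tue (+1)  2071: Wed (+1)  2072: Fri (+2)  2073: Sat (+1) ✓
  2074: Sun (+1)  2075: Mon (+1)  2076: Wed (+2)  2077: Thu (+1)  2078: Fri (+1)
  2079: Sat (+1) ✓  2080: Mon (+2)  2081: Tue (+1)  2082: Wed (+1)  2083: Thu (+1)
  2084: Sat (+2) ✓  2085: Sun (+1)  2086: Mon (+1)  2087: Tue (+1)  2088: Thu (+2)
  2089: Fri (+1)
Saturday years: 2073, 2079, 2084 — 3 in total.

3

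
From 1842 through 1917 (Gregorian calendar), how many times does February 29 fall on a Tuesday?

Leap years in 1842–1917: 18 of them.
Feb 29 weekday advances by 5 (mod 7) from one leap year to the next four years later (or differs when a century non-leap intervenes).
Leap-day weekdays: 1844:Thu 1848:Tue✓ 1852:Sun 1856:Fri 1860:Wed 1864:Mon 1868:Sat 1872:Thu 1876:Tue✓ 1880:Sun 1884:Fri 1888:Wed 1892:Mon 1896:Sat 1904:Mon 1908:Sat 1912:Thu 1916:Tue✓
Tuesday: 1848, 1876, 1916 → 3.

3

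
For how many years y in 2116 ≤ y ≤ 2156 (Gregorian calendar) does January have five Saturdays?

18

January has 31 days; it has five Saturdays when Saturday falls among the first (month-length − 28) days — i.e. when January 1 is one of Saturday/Friday/Thursday.
January 1 by year: 2116:Wed 2117:Fri✓ 2118:Sat✓ 2119:Sun 2120:Mon 2121:Wed 2122:Thu✓ 2123:Fri✓ 2124:Sat✓ 2125:Mon 2126:Tue 2127:Wed 2128:Thu✓ 2129:Sat✓ 2130:Sun …(11 more)… 2142:Mon 2143:Tue 2144:Wed 2145:Fri✓ 2146:Sat✓ 2147:Sun 2148:Mon 2149:Wed 2150:Thu✓ 2151:Fri✓ 2152:Sat✓ 2153:Mon 2154:Tue 2155:Wed 2156:Thu✓
Years with five Saturdays: 2117, 2118, 2122, 2123, 2124, 2128, 2129, 2133, 2134, 2135, 2139, 2140, 2145, 2146, 2150, 2151, 2152, 2156 → 18.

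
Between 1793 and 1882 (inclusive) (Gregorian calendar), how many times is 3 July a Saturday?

12

Track 3 July's weekday year by year (advancing +1, or +2 across a Feb 29):
  1793: Wed  1794: Thu (+1)  1795: Fri (+1)  1796: Sun (+2)  1797: Mon (+1)
  1798: Tue (+1)  1799: Wed (+1)  1800: Thu (+1)  1801: Fri (+1)  1802: Sat (+1) ✓
  1803: Sun (+1)  1804: Tue (+2)  1805: Wed (+1)  1806: Thu (+1)  … (62 more years) …
  1869: Sat (+1) ✓  1870: Sun (+1)  1871: Mon (+1)  1872: Wed (+2)  1873: Thu (+1)
  1874: Fri (+1)  1875: Sat (+1) ✓  1876: Mon (+2)  1877: Tue (+1)  1878: Wed (+1)
  1879: Thu (+1)  1880: Sat (+2) ✓  1881: Sun (+1)  1882: Mon (+1)
Saturday years: 1802, 1813, 1819, 1824, 1830, 1841, 1847, 1852, 1858, 1869, 1875, 1880 — 12 in total.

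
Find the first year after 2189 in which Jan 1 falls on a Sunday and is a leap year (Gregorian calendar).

2192

Jan 1 advances by 2 weekdays after a leap year and by 1 after a common year.
2189: Jan 1 is Thursday.
2190: Friday
2191: Saturday
2192: Sunday (leap)
2192 begins on a Sunday and is a leap year.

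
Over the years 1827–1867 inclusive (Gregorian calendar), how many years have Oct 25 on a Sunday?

6

Track Oct 25's weekday year by year (advancing +1, or +2 across a Feb 29):
  1827: Thu  1828: Sat (+2)  1829: Sun (+1) ✓  1830: Mon (+1)  1831: Tue (+1)
  1832: Thu (+2)  1833: Fri (+1)  1834: Sat (+1)  1835: Sun (+1) ✓  1836: Tue (+2)
  1837: Wed (+1)  1838: Thu (+1)  1839: Fri (+1)  1840: Sun (+2) ✓  … (13 more years) …
  1854: Wed (+1)  1855: Thu (+1)  1856: Sat (+2)  1857: Sun (+1) ✓  1858: Mon (+1)
  1859: Tue (+1)  1860: Thu (+2)  1861: Fri (+1)  1862: Sat (+1)  1863: Sun (+1) ✓
  1864: Tue (+2)  1865: Wed (+1)  1866: Thu (+1)  1867: Fri (+1)
Sunday years: 1829, 1835, 1840, 1846, 1857, 1863 — 6 in total.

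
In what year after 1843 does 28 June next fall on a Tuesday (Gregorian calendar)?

From one year to the next, a fixed date's weekday advances by 1, or by 2 when a Feb 29 lies between the two dates.
1843: June 28 is Wednesday.
1844: Friday (+2)
1845: Saturday (+1)
1846: Sunday (+1)
1847: Monday (+1)
1848: Wednesday (+2)
1849: Thursday (+1)
1850: Friday (+1)
1851: Saturday (+1)
1852: Monday (+2)
1853: Tuesday (+1)
28 June falls on a Tuesday in 1853.

1853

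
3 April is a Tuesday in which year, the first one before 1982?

From one year to the next, a fixed date's weekday advances by 1, or by 2 when a Feb 29 lies between the two dates.
1982: April 3 is Saturday.
1981: Friday (−1)
1980: Thursday (−1)
1979: Tuesday (−2)
3 April falls on a Tuesday in 1979.

1979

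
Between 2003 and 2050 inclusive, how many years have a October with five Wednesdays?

October has 31 days; it has five Wednesdays when Wednesday falls among the first (month-length − 28) days — i.e. when October 1 is one of Wednesday/Tuesday/Monday.
October 1 by year: 2003:Wed✓ 2004:Fri 2005:Sat 2006:Sun 2007:Mon✓ 2008:Wed✓ 2009:Thu 2010:Fri 2011:Sat 2012:Mon✓ 2013:Tue✓ 2014:Wed✓ 2015:Thu 2016:Sat 2017:Sun …(18 more)… 2036:Wed✓ 2037:Thu 2038:Fri 2039:Sat 2040:Mon✓ 2041:Tue✓ 2042:Wed✓ 2043:Thu 2044:Sat 2045:Sun 2046:Mon✓ 2047:Tue✓ 2048:Thu 2049:Fri 2050:Sat
Years with five Wednesdays: 2003, 2007, 2008, 2012, 2013, 2014, 2018, 2019, 2024, 2025, 2029, 2030, 2031, 2035, 2036, 2040, 2041, 2042, 2046, 2047 → 20.

20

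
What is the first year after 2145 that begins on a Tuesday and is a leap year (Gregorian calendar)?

2160

Jan 1 advances by 2 weekdays after a leap year and by 1 after a common year.
2145: Jan 1 is Friday.
2146: Saturday
2147: Sunday
2148: Monday (leap)
2149: Wednesday
2150: Thursday
2151: Friday
2152: Saturday (leap)
2153: Monday
2154: Tuesday
2155: Wednesday
2156: Thursday (leap)
2157: Saturday
2158: Sunday
2159: Monday
2160: Tuesday (leap)
2160 begins on a Tuesday and is a leap year.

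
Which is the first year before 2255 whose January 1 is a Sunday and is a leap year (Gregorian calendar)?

Jan 1 advances by 2 weekdays after a leap year and by 1 after a common year.
2255: Jan 1 is Monday.
2254: Sunday
2253: Saturday
2252: Thursday (leap)
2251: Wednesday
2250: Tuesday
2249: Monday
2248: Saturday (leap)
2247: Friday
2246: Thursday
2245: Wednesday
2244: Monday (leap)
2243: Sunday
2242: Saturday
2241: Friday
2240: Wednesday (leap)
2239: Tuesday
2238: Monday
2237: Sunday
2236: Friday (leap)
2235: Thursday
2234: Wednesday
2233: Tuesday
2232: Sunday (leap)
2232 begins on a Sunday and is a leap year.

2232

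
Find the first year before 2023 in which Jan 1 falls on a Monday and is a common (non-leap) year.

Jan 1 advances by 2 weekdays after a leap year and by 1 after a common year.
2023: Jan 1 is Sunday.
2022: Saturday
2021: Friday
2020: Wednesday (leap)
2019: Tuesday
2018: Monday
2018 begins on a Monday and is a common year.

2018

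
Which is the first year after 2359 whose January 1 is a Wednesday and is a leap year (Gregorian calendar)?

Jan 1 advances by 2 weekdays after a leap year and by 1 after a common year.
2359: Jan 1 is Thursday.
2360: Friday (leap)
2361: Sunday
2362: Monday
2363: Tuesday
2364: Wednesday (leap)
2364 begins on a Wednesday and is a leap year.

2364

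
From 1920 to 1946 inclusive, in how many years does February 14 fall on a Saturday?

Track February 14's weekday year by year (advancing +1, or +2 across a Feb 29):
  1920: Sat ✓  1921: Mon (+2)  1922: Tue (+1)  1923: Wed (+1)  1924: Thu (+1)
  1925: Sat (+2) ✓  1926: Sun (+1)  1927: Mon (+1)  1928: Tue (+1)  1929: Thu (+2)
  1930: Fri (+1)  1931: Sat (+1) ✓  1932: Sun (+1)  1933: Tue (+2)  1934: Wed (+1)
  1935: Thu (+1)  1936: Fri (+1)  1937: Sun (+2)  1938: Mon (+1)  1939: Tue (+1)
  1940: Wed (+1)  1941: Fri (+2)  1942: Sat (+1) ✓  1943: Sun (+1)  1944: Mon (+1)
  1945: Wed (+2)  1946: Thu (+1)
Saturday years: 1920, 1925, 1931, 1942 — 4 in total.

4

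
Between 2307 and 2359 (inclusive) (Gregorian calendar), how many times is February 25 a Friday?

Track February 25's weekday year by year (advancing +1, or +2 across a Feb 29):
  2307: Mon  2308: Tue (+1)  2309: Thu (+2)  2310: Fri (+1) ✓  2311: Sat (+1)
  2312: Sun (+1)  2313: Tue (+2)  2314: Wed (+1)  2315: Thu (+1)  2316: Fri (+1) ✓
  2317: Sun (+2)  2318: Mon (+1)  2319: Tue (+1)  2320: Wed (+1)  … (25 more years) …
  2346: Mon (+1)  2347: Tue (+1)  2348: Wed (+1)  2349: Fri (+2) ✓  2350: Sat (+1)
  2351: Sun (+1)  2352: Mon (+1)  2353: Wed (+2)  2354: Thu (+1)  2355: Fri (+1) ✓
  2356: Sat (+1)  2357: Mon (+2)  2358: Tue (+1)  2359: Wed (+1)
Friday years: 2310, 2316, 2321, 2327, 2338, 2344, 2349, 2355 — 8 in total.

8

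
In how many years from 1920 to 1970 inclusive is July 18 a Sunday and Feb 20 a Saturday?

5

Check each year's weekday for July 18 and Feb 20:
  1920: Sun/Fri  1921: Mon/Sun  1922: Tue/Mon  1923: Wed/Tue  1924: Fri/Wed  1925: Sat/Fri  1926: Sun/Sat ✓  1927: Mon/Sun  1928: Wed/Mon  1929: Thu/Wed  1930: Fri/Thu  1931: Sat/Fri  1932: Mon/Sat  1933: Tue/Mon  …(23 more)…  1957: Thu/Wed  1958: Fri/Thu  1959: Sat/Fri  1960: Mon/Sat  1961: Tue/Mon  1962: Wed/Tue  1963: Thu/Wed  1964: Sat/Thu  1965: Sun/Sat ✓  1966: Mon/Sun  1967: Tue/Mon  1968: Thu/Tue  1969: Fri/Thu  1970: Sat/Fri
Both conditions hold in: 1926, 1937, 1943, 1954, 1965 — 5.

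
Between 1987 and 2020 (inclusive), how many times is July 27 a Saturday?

Track July 27's weekday year by year (advancing +1, or +2 across a Feb 29):
  1987: Mon  1988: Wed (+2)  1989: Thu (+1)  1990: Fri (+1)  1991: Sat (+1) ✓
  1992: Mon (+2)  1993: Tue (+1)  1994: Wed (+1)  1995: Thu (+1)  1996: Sat (+2) ✓
  1997: Sun (+1)  1998: Mon (+1)  1999: Tue (+1)  2000: Thu (+2)  … (6 more years) …
  2007: Fri (+1)  2008: Sun (+2)  2009: Mon (+1)  2010: Tue (+1)  2011: Wed (+1)
  2012: Fri (+2)  2013: Sat (+1) ✓  2014: Sun (+1)  2015: Mon (+1)  2016: Wed (+2)
  2017: Thu (+1)  2018: Fri (+1)  2019: Sat (+1) ✓  2020: Mon (+2)
Saturday years: 1991, 1996, 2002, 2013, 2019 — 5 in total.

5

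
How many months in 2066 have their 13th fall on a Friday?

1

Check the 13th of each month of 2066: Jan 13: Wed, Feb 13: Sat, Mar 13: Sat, Apr 13: Tue, May 13: Thu, Jun 13: Sun, Jul 13: Tue, Aug 13: Fri, Sep 13: Mon, Oct 13: Wed, Nov 13: Sat, Dec 13: Mon.
Friday occurs in August — 1 month.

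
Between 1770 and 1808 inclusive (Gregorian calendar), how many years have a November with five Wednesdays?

November has 30 days; it has five Wednesdays when Wednesday falls among the first (month-length − 28) days — i.e. when November 1 is one of Wednesday/Tuesday.
November 1 by year: 1770:Thu 1771:Fri 1772:Sun 1773:Mon 1774:Tue✓ 1775:Wed✓ 1776:Fri 1777:Sat 1778:Sun 1779:Mon 1780:Wed✓ 1781:Thu 1782:Fri 1783:Sat 1784:Mon …(9 more)… 1794:Sat 1795:Sun 1796:Tue✓ 1797:Wed✓ 1798:Thu 1799:Fri 1800:Sat 1801:Sun 1802:Mon 1803:Tue✓ 1804:Thu 1805:Fri 1806:Sat 1807:Sun 1808:Tue✓
Years with five Wednesdays: 1774, 1775, 1780, 1785, 1786, 1791, 1796, 1797, 1803, 1808 → 10.

10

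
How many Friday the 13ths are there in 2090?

Check the 13th of each month of 2090: Jan 13: Fri, Feb 13: Mon, Mar 13: Mon, Apr 13: Thu, May 13: Sat, Jun 13: Tue, Jul 13: Thu, Aug 13: Sun, Sep 13: Wed, Oct 13: Fri, Nov 13: Mon, Dec 13: Wed.
Friday occurs in January, October — 2 months.

2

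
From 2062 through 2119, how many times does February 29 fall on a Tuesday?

1

Leap years in 2062–2119: 13 of them.
Feb 29 weekday advances by 5 (mod 7) from one leap year to the next four years later (or differs when a century non-leap intervenes).
Leap-day weekdays: 2064:Fri 2068:Wed 2072:Mon 2076:Sat 2080:Thu 2084:Tue✓ 2088:Sun 2092:Fri 2096:Wed 2104:Fri 2108:Wed 2112:Mon 2116:Sat
Tuesday: 2084 → 1.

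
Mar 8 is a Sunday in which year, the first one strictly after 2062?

2065

From one year to the next, a fixed date's weekday advances by 1, or by 2 when a Feb 29 lies between the two dates.
2062: March 8 is Wednesday.
2063: Thursday (+1)
2064: Saturday (+2)
2065: Sunday (+1)
Mar 8 falls on a Sunday in 2065.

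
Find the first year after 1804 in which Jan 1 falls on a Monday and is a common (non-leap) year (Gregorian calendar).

Jan 1 advances by 2 weekdays after a leap year and by 1 after a common year.
1804: Jan 1 is Sunday (leap).
1805: Tuesday
1806: Wednesday
1807: Thursday
1808: Friday (leap)
1809: Sunday
1810: Monday
1810 begins on a Monday and is a common year.

1810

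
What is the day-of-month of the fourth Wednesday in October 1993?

October 1, 1993 is a Friday, so the first Wednesday is the 6th.
The fourth Wednesday is 6 + 21 = 27.

27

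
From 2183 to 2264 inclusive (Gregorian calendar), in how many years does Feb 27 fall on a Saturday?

Track Feb 27's weekday year by year (advancing +1, or +2 across a Feb 29):
  2183: Thu  2184: Fri (+1)  2185: Sun (+2)  2186: Mon (+1)  2187: Tue (+1)
  2188: Wed (+1)  2189: Fri (+2)  2190: Sat (+1) ✓  2191: Sun (+1)  2192: Mon (+1)
  2193: Wed (+2)  2194: Thu (+1)  2195: Fri (+1)  2196: Sat (+1) ✓  … (54 more years) …
  2251: Thu (+1)  2252: Fri (+1)  2253: Sun (+2)  2254: Mon (+1)  2255: Tue (+1)
  2256: Wed (+1)  2257: Fri (+2)  2258: Sat (+1) ✓  2259: Sun (+1)  2260: Mon (+1)
  2261: Wed (+2)  2262: Thu (+1)  2263: Fri (+1)  2264: Sat (+1) ✓
Saturday years: 2190, 2196, 2202, 2208, 2213, 2219, 2230, 2236, 2241, 2247, 2258, 2264 — 12 in total.

12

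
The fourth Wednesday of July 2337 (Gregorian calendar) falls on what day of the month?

July 1, 2337 is a Thursday, so the first Wednesday is the 7th.
The fourth Wednesday is 7 + 21 = 28.

28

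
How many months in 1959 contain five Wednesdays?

4

A month of length L has five Wednesdays iff its first Wednesday is on day ≤ L−28 (so day 1–3 in a 31-day month, 1–2 in a 30-day month, day 1 in a leap February).
Checking each month of 1959: Jan starts Thu (31d); Feb starts Sun (28d); Mar starts Sun (31d); Apr starts Wed (30d) ✓; May starts Fri (31d); Jun starts Mon (30d); Jul starts Wed (31d) ✓; Aug starts Sat (31d); Sep starts Tue (30d) ✓; Oct starts Thu (31d); Nov starts Sun (30d); Dec starts Tue (31d) ✓.
Five-Wednesday months: April, July, September, December → 4.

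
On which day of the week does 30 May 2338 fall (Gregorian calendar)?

January 1, 2338 is a Saturday.
May 30 is day 150 of the year, i.e. 149 days after Jan 1.
149 mod 7 = 2, so advance 2 weekdays from Saturday: Monday.

Monday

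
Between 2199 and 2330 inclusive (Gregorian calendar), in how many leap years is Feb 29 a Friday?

4

Leap years in 2199–2330: 31 of them.
Feb 29 weekday advances by 5 (mod 7) from one leap year to the next four years later (or differs when a century non-leap intervenes).
Leap-day weekdays: 2204:Wed 2208:Mon 2212:Sat 2216:Thu 2220:Tue 2224:Sun 2228:Fri✓ 2232:Wed 2236:Mon 2240:Sat 2244:Thu 2248:Tue 2252:Sun …(5 more)… 2276:Tue 2280:Sun 2284:Fri✓ 2288:Wed 2292:Mon 2296:Sat 2304:Mon 2308:Sat 2312:Thu 2316:Tue 2320:Sun 2324:Fri✓ 2328:Wed
Friday: 2228, 2256, 2284, 2324 → 4.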